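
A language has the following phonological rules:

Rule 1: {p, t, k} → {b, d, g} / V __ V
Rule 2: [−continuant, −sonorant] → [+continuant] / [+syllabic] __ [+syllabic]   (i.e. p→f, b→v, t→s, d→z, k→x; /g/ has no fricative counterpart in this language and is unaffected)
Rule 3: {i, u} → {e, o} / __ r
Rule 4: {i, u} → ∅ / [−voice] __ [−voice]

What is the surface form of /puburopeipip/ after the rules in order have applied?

Rule 1 (intervocalic voicing): /p/ is a voiceless stop between vowels /o/ and /e/, so it voices to [b]. /p/ is a voiceless stop between vowels /i/ and /i/, so it voices to [b]. /puburopeipip/ → puburobeibip.
Rule 2 (intervocalic spirantization): /b/ is a stop between vowels /u/ and /u/, so it spirantizes to the fricative [v]. /b/ is a stop between vowels /o/ and /e/, so it spirantizes to the fricative [v]. /b/ is a stop between vowels /i/ and /i/, so it spirantizes to the fricative [v]. /puburobeibip/ → puvuroveivip.
Rule 3 (pre-rhotic lowering): /u/ is a high vowel immediately before /r/, so it lowers to [o]. /puvuroveivip/ → puvoroveivip.
Rule 4 (high vowel syncope): no segment meets the environment; /puvoroveivip/ is unchanged.

puvoroveivip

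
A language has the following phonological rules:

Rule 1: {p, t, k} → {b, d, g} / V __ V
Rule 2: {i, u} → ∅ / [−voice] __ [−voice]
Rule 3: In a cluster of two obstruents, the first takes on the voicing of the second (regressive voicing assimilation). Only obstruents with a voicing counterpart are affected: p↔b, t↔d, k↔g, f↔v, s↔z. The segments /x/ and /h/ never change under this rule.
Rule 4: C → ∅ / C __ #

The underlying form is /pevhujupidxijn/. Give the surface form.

Rule 1 (intervocalic voicing): /p/ is a voiceless stop between vowels /u/ and /i/, so it voices to [b]. /pevhujupidxijn/ → pevhujubidxijn.
Rule 2 (high vowel syncope): no segment meets the environment; /pevhujubidxijn/ is unchanged.
Rule 3 (regressive voicing assimilation): /v/ precedes the voiceless obstruent /h/, so it devoices to [f] by assimilation. /d/ precedes the voiceless obstruent /x/, so it devoices to [t] by assimilation. /pevhujubidxijn/ → pefhujubitxijn.
Rule 4 (final cluster simplification): /n/ is the second consonant of a word-final cluster /jn/, so it deletes. /pefhujubitxijn/ → pefhujubitxij.

pefhujubitxij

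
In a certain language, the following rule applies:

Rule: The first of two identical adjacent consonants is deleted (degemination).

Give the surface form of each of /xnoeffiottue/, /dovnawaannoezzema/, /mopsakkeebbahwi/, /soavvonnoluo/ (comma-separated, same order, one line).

/xnoeffiottue/: /ff/ is a geminate; the first /f/ deletes. /tt/ is a geminate; the first /t/ deletes. → [xnoefiotue].
/dovnawaannoezzema/: /nn/ is a geminate; the first /n/ deletes. /zz/ is a geminate; the first /z/ deletes. → [dovnawaanoezema].
/mopsakkeebbahwi/: /kk/ is a geminate; the first /k/ deletes. /bb/ is a geminate; the first /b/ deletes. → [mopsakeebahwi].
/soavvonnoluo/: /vv/ is a geminate; the first /v/ deletes. /nn/ is a geminate; the first /n/ deletes. → [soavonoluo].

xnoefiotue, dovnawaanoezema, mopsakeebahwi, soavonoluo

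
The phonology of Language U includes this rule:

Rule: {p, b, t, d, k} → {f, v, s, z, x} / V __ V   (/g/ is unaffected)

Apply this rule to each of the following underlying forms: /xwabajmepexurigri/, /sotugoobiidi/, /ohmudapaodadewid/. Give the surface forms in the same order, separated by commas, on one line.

xwavajmefexurigri, sosugooviizi, ohmuzafaozazewid

/xwabajmepexurigri/: /b/ is a stop between vowels /a/ and /a/, so it spirantizes to the fricative [v]. /p/ is a stop between vowels /e/ and /e/, so it spirantizes to the fricative [f]. → [xwavajmefexurigri].
/sotugoobiidi/: /t/ is a stop between vowels /o/ and /u/, so it spirantizes to the fricative [s]. /b/ is a stop between vowels /o/ and /i/, so it spirantizes to the fricative [v]. /d/ is a stop between vowels /i/ and /i/, so it spirantizes to the fricative [z]. → [sosugooviizi].
/ohmudapaodadewid/: /d/ is a stop between vowels /u/ and /a/, so it spirantizes to the fricative [z]. /p/ is a stop between vowels /a/ and /a/, so it spirantizes to the fricative [f]. /d/ is a stop between vowels /o/ and /a/, so it spirantizes to the fricative [z]. /d/ is a stop between vowels /a/ and /e/, so it spirantizes to the fricative [z]. → [ohmuzafaozazewid].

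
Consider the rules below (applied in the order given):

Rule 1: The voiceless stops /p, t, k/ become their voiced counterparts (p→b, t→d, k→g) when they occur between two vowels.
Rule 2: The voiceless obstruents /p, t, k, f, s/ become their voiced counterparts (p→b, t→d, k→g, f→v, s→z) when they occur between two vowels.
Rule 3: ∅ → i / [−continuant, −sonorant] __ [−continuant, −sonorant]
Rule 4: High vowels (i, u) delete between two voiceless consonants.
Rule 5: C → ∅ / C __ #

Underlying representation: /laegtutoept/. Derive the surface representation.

Rule 1 (intervocalic voicing): /t/ is a voiceless stop between vowels /u/ and /o/, so it voices to [d]. /laegtutoept/ → laegtudoept.
Rule 2 (intervocalic voicing): no segment meets the environment; /laegtudoept/ is unchanged.
Rule 3 (stop-cluster i-epenthesis): /g/ and /t/ form a stop–stop cluster, so [i] is inserted between them. /p/ and /t/ form a stop–stop cluster, so [i] is inserted between them. /laegtudoept/ → laegitudoepit.
Rule 4 (high vowel syncope): /i/ is a high vowel flanked by voiceless consonants /p/ and /t/, so it deletes. /laegitudoepit/ → laegitudoept.
Rule 5 (final cluster simplification): /t/ is the second consonant of a word-final cluster /pt/, so it deletes. /laegitudoept/ → laegitudoep.

laegitudoep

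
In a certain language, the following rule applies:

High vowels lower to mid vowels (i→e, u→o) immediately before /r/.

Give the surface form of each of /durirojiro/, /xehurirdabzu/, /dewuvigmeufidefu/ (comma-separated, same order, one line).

dorerojero, xehorerdabzu, dewuvigmeufidefu

/durirojiro/: /u/ is a high vowel immediately before /r/, so it lowers to [o]. /i/ is a high vowel immediately before /r/, so it lowers to [e]. /i/ is a high vowel immediately before /r/, so it lowers to [e]. → [dorerojero].
/xehurirdabzu/: /u/ is a high vowel immediately before /r/, so it lowers to [o]. /i/ is a high vowel immediately before /r/, so it lowers to [e]. → [xehorerdabzu].
/dewuvigmeufidefu/: the rule's environment is not met; surfaces unchanged as [dewuvigmeufidefu].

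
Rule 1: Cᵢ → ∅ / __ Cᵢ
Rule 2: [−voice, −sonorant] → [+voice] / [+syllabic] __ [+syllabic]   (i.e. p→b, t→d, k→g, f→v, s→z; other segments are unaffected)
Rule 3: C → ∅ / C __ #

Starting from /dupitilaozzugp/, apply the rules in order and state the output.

dubidilaozug

Rule 1 (degemination): /zz/ is a geminate; the first /z/ deletes. /dupitilaozzugp/ → dupitilaozugp.
Rule 2 (intervocalic voicing): /p/ is a voiceless obstruent between vowels /u/ and /i/, so it voices to [b]. /t/ is a voiceless obstruent between vowels /i/ and /i/, so it voices to [d]. /dupitilaozugp/ → dubidilaozugp.
Rule 3 (final cluster simplification): /p/ is the second consonant of a word-final cluster /gp/, so it deletes. /dubidilaozugp/ → dubidilaozug.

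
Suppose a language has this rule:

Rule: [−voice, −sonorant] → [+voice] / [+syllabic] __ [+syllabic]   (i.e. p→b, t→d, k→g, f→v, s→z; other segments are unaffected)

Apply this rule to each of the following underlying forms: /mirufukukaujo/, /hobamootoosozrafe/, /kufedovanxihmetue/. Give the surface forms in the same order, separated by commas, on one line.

miruvugugaujo, hobamoodoozozrave, kuvedovanxihmedue

/mirufukukaujo/: /f/ is a voiceless obstruent between vowels /u/ and /u/, so it voices to [v]. /k/ is a voiceless obstruent between vowels /u/ and /u/, so it voices to [g]. /k/ is a voiceless obstruent between vowels /u/ and /a/, so it voices to [g]. → [miruvugugaujo].
/hobamootoosozrafe/: /t/ is a voiceless obstruent between vowels /o/ and /o/, so it voices to [d]. /s/ is a voiceless obstruent between vowels /o/ and /o/, so it voices to [z]. /f/ is a voiceless obstruent between vowels /a/ and /e/, so it voices to [v]. → [hobamoodoozozrave].
/kufedovanxihmetue/: /f/ is a voiceless obstruent between vowels /u/ and /e/, so it voices to [v]. /t/ is a voiceless obstruent between vowels /e/ and /u/, so it voices to [d]. → [kuvedovanxihmedue].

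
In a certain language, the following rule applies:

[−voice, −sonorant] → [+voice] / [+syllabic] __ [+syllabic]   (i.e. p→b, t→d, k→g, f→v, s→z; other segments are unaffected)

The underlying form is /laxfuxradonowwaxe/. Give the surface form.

laxfuxradonowwaxe

No segment of /laxfuxradonowwaxe/ meets the structural description of the rule, so the form surfaces unchanged.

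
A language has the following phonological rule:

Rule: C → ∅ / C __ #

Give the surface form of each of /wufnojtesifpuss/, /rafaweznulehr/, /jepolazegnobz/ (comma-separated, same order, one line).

/wufnojtesifpuss/: /s/ is the second consonant of a word-final cluster /ss/, so it deletes. → [wufnojtesifpus].
/rafaweznulehr/: /r/ is the second consonant of a word-final cluster /hr/, so it deletes. → [rafaweznuleh].
/jepolazegnobz/: /z/ is the second consonant of a word-final cluster /bz/, so it deletes. → [jepolazegnob].

wufnojtesifpus, rafaweznuleh, jepolazegnob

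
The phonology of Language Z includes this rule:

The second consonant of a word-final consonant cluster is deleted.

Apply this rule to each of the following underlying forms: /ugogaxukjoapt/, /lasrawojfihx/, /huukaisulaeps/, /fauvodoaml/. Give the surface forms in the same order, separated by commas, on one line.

/ugogaxukjoapt/: /t/ is the second consonant of a word-final cluster /pt/, so it deletes. → [ugogaxukjoap].
/lasrawojfihx/: /x/ is the second consonant of a word-final cluster /hx/, so it deletes. → [lasrawojfih].
/huukaisulaeps/: /s/ is the second consonant of a word-final cluster /ps/, so it deletes. → [huukaisulaep].
/fauvodoaml/: /l/ is the second consonant of a word-final cluster /ml/, so it deletes. → [fauvodoam].

ugogaxukjoap, lasrawojfih, huukaisulaep, fauvodoam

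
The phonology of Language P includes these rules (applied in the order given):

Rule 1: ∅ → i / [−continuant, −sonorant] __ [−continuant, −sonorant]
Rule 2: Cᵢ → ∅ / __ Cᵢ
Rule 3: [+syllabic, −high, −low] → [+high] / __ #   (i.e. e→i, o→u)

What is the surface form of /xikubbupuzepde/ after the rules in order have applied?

xikubibupuzepidi

Rule 1 (stop-cluster i-epenthesis): /b/ and /b/ form a stop–stop cluster, so [i] is inserted between them. /p/ and /d/ form a stop–stop cluster, so [i] is inserted between them. /xikubbupuzepde/ → xikubibupuzepide.
Rule 2 (degemination): no segment meets the environment; /xikubibupuzepide/ is unchanged.
Rule 3 (final vowel raising): /e/ is a mid vowel in word-final position, so it raises to [i]. /xikubibupuzepide/ → xikubibupuzepidi.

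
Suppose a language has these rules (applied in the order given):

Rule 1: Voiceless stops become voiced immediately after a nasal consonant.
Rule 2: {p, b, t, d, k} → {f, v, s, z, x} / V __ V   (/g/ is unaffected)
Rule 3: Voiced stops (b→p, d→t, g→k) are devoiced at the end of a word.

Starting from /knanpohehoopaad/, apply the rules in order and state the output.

knanbohehoofaat

Rule 1 (post-nasal voicing): /p/ is a voiceless stop immediately after the nasal /n/, so it voices to [b]. /knanpohehoopaad/ → knanbohehoopaad.
Rule 2 (intervocalic spirantization): /p/ is a stop between vowels /o/ and /a/, so it spirantizes to the fricative [f]. /knanbohehoopaad/ → knanbohehoofaad.
Rule 3 (final devoicing): /d/ is a voiced stop in word-final position, so it devoices to [t]. /knanbohehoofaad/ → knanbohehoofaat.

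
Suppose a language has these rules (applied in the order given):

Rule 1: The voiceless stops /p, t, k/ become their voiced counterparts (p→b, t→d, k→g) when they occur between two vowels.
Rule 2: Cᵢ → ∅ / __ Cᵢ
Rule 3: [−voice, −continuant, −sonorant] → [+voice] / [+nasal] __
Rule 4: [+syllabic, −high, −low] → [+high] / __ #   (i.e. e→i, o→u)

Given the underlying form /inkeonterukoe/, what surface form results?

ingeonderugoi

Rule 1 (intervocalic voicing): /k/ is a voiceless stop between vowels /u/ and /o/, so it voices to [g]. /inkeonterukoe/ → inkeonterugoe.
Rule 2 (degemination): no segment meets the environment; /inkeonterugoe/ is unchanged.
Rule 3 (post-nasal voicing): /k/ is a voiceless stop immediately after the nasal /n/, so it voices to [g]. /t/ is a voiceless stop immediately after the nasal /n/, so it voices to [d]. /inkeonterugoe/ → ingeonderugoe.
Rule 4 (final vowel raising): /e/ is a mid vowel in word-final position, so it raises to [i]. /ingeonderugoe/ → ingeonderugoi.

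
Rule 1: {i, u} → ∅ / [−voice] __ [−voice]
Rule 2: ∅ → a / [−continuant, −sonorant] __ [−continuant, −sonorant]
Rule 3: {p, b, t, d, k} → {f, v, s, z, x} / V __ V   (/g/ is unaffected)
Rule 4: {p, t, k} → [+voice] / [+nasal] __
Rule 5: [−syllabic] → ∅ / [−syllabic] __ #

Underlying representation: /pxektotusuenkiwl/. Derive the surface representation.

pxexasotsuengiw

Rule 1 (high vowel syncope): /u/ is a high vowel flanked by voiceless consonants /t/ and /s/, so it deletes. /pxektotusuenkiwl/ → pxektotsuenkiwl.
Rule 2 (stop-cluster a-epenthesis): /k/ and /t/ form a stop–stop cluster, so [a] is inserted between them. /pxektotsuenkiwl/ → pxekatotsuenkiwl.
Rule 3 (intervocalic spirantization): /k/ is a stop between vowels /e/ and /a/, so it spirantizes to the fricative [x]. /t/ is a stop between vowels /a/ and /o/, so it spirantizes to the fricative [s]. /pxekatotsuenkiwl/ → pxexasotsuenkiwl.
Rule 4 (post-nasal voicing): /k/ is a voiceless stop immediately after the nasal /n/, so it voices to [g]. /pxexasotsuenkiwl/ → pxexasotsuengiwl.
Rule 5 (final cluster simplification): /l/ is the second consonant of a word-final cluster /wl/, so it deletes. /pxexasotsuengiwl/ → pxexasotsuengiw.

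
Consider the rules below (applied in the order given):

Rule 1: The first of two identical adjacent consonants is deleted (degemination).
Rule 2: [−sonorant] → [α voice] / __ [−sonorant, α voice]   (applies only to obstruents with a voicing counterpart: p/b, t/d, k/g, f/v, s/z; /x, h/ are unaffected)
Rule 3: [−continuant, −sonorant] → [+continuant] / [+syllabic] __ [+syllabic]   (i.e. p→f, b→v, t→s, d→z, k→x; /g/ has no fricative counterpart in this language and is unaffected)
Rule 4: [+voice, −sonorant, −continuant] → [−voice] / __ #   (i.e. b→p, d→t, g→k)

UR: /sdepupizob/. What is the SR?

Rule 1 (degemination): no segment meets the environment; /sdepupizob/ is unchanged.
Rule 2 (regressive voicing assimilation): /s/ precedes the voiced obstruent /d/, so it voices to [z] by assimilation. /sdepupizob/ → zdepupizob.
Rule 3 (intervocalic spirantization): /p/ is a stop between vowels /e/ and /u/, so it spirantizes to the fricative [f]. /p/ is a stop between vowels /u/ and /i/, so it spirantizes to the fricative [f]. /zdepupizob/ → zdefufizob.
Rule 4 (final devoicing): /b/ is a voiced stop in word-final position, so it devoices to [p]. /zdefufizob/ → zdefufizop.

zdefufizop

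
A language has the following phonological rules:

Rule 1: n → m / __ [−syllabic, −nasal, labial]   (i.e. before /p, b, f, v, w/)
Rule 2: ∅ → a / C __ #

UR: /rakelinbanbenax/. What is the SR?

Rule 1 (nasal place assimilation): /n/ precedes the labial consonant /b/, so it assimilates in place to [m]. /n/ precedes the labial consonant /b/, so it assimilates in place to [m]. /rakelinbanbenax/ → rakelimbambenax.
Rule 2 (final a-epenthesis): the form ends in the consonant /x/, so [a] is inserted word-finally. /rakelimbambenax/ → rakelimbambenaxa.

rakelimbambenaxa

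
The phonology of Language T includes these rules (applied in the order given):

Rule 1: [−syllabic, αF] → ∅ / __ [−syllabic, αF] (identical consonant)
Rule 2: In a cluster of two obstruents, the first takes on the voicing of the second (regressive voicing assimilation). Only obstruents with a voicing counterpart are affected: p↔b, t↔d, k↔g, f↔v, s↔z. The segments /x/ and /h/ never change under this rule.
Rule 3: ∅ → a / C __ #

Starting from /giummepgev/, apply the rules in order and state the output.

Rule 1 (degemination): /mm/ is a geminate; the first /m/ deletes. /giummepgev/ → giumepgev.
Rule 2 (regressive voicing assimilation): /p/ precedes the voiced obstruent /g/, so it voices to [b] by assimilation. /giumepgev/ → giumebgev.
Rule 3 (final a-epenthesis): the form ends in the consonant /v/, so [a] is inserted word-finally. /giumebgev/ → giumebgeva.

giumebgeva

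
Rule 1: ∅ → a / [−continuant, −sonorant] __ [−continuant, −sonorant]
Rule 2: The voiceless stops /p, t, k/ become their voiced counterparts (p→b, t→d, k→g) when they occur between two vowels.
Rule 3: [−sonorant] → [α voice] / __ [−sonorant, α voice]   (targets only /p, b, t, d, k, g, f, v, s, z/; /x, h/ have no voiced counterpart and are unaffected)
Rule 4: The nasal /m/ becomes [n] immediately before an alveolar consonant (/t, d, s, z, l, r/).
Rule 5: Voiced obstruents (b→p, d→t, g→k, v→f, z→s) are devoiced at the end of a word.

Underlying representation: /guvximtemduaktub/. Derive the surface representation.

Rule 1 (stop-cluster a-epenthesis): /k/ and /t/ form a stop–stop cluster, so [a] is inserted between them. /guvximtemduaktub/ → guvximtemduakatub.
Rule 2 (intervocalic voicing): /k/ is a voiceless stop between vowels /a/ and /a/, so it voices to [g]. /t/ is a voiceless stop between vowels /a/ and /u/, so it voices to [d]. /guvximtemduakatub/ → guvximtemduagadub.
Rule 3 (regressive voicing assimilation): /v/ precedes the voiceless obstruent /x/, so it devoices to [f] by assimilation. /guvximtemduagadub/ → gufximtemduagadub.
Rule 4 (nasal place assimilation): /m/ precedes the alveolar consonant /t/, so it assimilates in place to [n]. /m/ precedes the alveolar consonant /d/, so it assimilates in place to [n]. /gufximtemduagadub/ → gufxintenduagadub.
Rule 5 (final devoicing): /b/ is a voiced obstruent in word-final position, so it devoices to [p]. /gufxintenduagadub/ → gufxintenduagadup.

gufxintenduagadup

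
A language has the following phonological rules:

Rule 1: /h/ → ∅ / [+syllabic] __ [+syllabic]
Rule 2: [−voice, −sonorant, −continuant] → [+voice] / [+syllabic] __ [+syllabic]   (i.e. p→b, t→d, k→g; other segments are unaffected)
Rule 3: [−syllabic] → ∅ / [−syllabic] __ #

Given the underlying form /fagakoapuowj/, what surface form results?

Rule 1 (intervocalic h-deletion): no segment meets the environment; /fagakoapuowj/ is unchanged.
Rule 2 (intervocalic voicing): /k/ is a voiceless stop between vowels /a/ and /o/, so it voices to [g]. /p/ is a voiceless stop between vowels /a/ and /u/, so it voices to [b]. /fagakoapuowj/ → fagagoabuowj.
Rule 3 (final cluster simplification): /j/ is the second consonant of a word-final cluster /wj/, so it deletes. /fagagoabuowj/ → fagagoabuow.

fagagoabuow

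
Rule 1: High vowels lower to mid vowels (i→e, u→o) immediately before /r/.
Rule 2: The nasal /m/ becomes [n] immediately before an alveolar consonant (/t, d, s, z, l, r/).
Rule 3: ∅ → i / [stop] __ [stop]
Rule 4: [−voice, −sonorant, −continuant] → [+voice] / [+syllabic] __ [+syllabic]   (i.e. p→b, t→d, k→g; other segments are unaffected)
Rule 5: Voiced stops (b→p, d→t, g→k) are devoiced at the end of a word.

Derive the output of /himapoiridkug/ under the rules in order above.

himaboeridiguk

Rule 1 (pre-rhotic lowering): /i/ is a high vowel immediately before /r/, so it lowers to [e]. /himapoiridkug/ → himapoeridkug.
Rule 2 (nasal place assimilation): no segment meets the environment; /himapoeridkug/ is unchanged.
Rule 3 (stop-cluster i-epenthesis): /d/ and /k/ form a stop–stop cluster, so [i] is inserted between them. /himapoeridkug/ → himapoeridikug.
Rule 4 (intervocalic voicing): /p/ is a voiceless stop between vowels /a/ and /o/, so it voices to [b]. /k/ is a voiceless stop between vowels /i/ and /u/, so it voices to [g]. /himapoeridikug/ → himaboeridigug.
Rule 5 (final devoicing): /g/ is a voiced stop in word-final position, so it devoices to [k]. /himaboeridigug/ → himaboeridiguk.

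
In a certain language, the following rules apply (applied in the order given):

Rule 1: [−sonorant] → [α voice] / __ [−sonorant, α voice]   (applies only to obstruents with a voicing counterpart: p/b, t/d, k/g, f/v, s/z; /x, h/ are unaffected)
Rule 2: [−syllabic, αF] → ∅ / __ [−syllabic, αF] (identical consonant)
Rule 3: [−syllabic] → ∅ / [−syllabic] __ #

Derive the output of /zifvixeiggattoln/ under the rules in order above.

Rule 1 (regressive voicing assimilation): /f/ precedes the voiced obstruent /v/, so it voices to [v] by assimilation. /zifvixeiggattoln/ → zivvixeiggattoln.
Rule 2 (degemination): /vv/ is a geminate; the first /v/ deletes. /gg/ is a geminate; the first /g/ deletes. /tt/ is a geminate; the first /t/ deletes. /zivvixeiggattoln/ → zivixeigatoln.
Rule 3 (final cluster simplification): /n/ is the second consonant of a word-final cluster /ln/, so it deletes. /zivixeigatoln/ → zivixeigatol.

zivixeigatol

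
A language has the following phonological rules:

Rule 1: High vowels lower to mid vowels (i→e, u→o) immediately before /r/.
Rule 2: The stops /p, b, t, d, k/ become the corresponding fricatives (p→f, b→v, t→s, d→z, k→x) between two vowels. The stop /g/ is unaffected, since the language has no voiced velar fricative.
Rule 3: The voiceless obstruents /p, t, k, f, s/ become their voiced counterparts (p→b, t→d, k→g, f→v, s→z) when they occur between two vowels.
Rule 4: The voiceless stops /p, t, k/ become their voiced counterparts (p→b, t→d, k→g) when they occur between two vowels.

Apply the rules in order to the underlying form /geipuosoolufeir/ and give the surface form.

Rule 1 (pre-rhotic lowering): /i/ is a high vowel immediately before /r/, so it lowers to [e]. /geipuosoolufeir/ → geipuosoolufeer.
Rule 2 (intervocalic spirantization): /p/ is a stop between vowels /i/ and /u/, so it spirantizes to the fricative [f]. /geipuosoolufeer/ → geifuosoolufeer.
Rule 3 (intervocalic voicing): /f/ is a voiceless obstruent between vowels /i/ and /u/, so it voices to [v]. /s/ is a voiceless obstruent between vowels /o/ and /o/, so it voices to [z]. /f/ is a voiceless obstruent between vowels /u/ and /e/, so it voices to [v]. /geifuosoolufeer/ → geivuozooluveer.
Rule 4 (intervocalic voicing): no segment meets the environment; /geivuozooluveer/ is unchanged.

geivuozooluveer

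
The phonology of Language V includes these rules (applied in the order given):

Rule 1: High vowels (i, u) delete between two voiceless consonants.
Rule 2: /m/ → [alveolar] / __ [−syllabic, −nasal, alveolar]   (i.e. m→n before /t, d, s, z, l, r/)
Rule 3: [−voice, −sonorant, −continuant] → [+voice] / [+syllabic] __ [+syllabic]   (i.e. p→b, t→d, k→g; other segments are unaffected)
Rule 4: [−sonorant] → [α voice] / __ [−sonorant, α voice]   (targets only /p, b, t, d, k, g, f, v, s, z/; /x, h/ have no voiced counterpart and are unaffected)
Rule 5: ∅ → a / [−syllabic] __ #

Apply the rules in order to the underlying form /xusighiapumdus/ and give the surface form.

xsikhiabundusa

Rule 1 (high vowel syncope): /u/ is a high vowel flanked by voiceless consonants /x/ and /s/, so it deletes. /xusighiapumdus/ → xsighiapumdus.
Rule 2 (nasal place assimilation): /m/ precedes the alveolar consonant /d/, so it assimilates in place to [n]. /xsighiapumdus/ → xsighiapundus.
Rule 3 (intervocalic voicing): /p/ is a voiceless stop between vowels /a/ and /u/, so it voices to [b]. /xsighiapundus/ → xsighiabundus.
Rule 4 (regressive voicing assimilation): /g/ precedes the voiceless obstruent /h/, so it devoices to [k] by assimilation. /xsighiabundus/ → xsikhiabundus.
Rule 5 (final a-epenthesis): the form ends in the consonant /s/, so [a] is inserted word-finally. /xsikhiabundus/ → xsikhiabundusa.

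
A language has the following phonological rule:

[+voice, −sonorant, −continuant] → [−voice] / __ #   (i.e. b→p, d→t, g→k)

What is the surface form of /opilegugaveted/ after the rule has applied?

/d/ is a voiced stop in word-final position, so it devoices to [t].
Surface form: [opilegugavetet].

opilegugavetet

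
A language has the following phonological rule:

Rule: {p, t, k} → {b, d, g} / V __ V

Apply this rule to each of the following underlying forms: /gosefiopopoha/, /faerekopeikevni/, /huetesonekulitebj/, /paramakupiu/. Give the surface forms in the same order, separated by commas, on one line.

gosefioboboha, faeregobeigevni, huedesonegulidebj, paramagubiu

/gosefiopopoha/: /p/ is a voiceless stop between vowels /o/ and /o/, so it voices to [b]. /p/ is a voiceless stop between vowels /o/ and /o/, so it voices to [b]. → [gosefioboboha].
/faerekopeikevni/: /k/ is a voiceless stop between vowels /e/ and /o/, so it voices to [g]. /p/ is a voiceless stop between vowels /o/ and /e/, so it voices to [b]. /k/ is a voiceless stop between vowels /i/ and /e/, so it voices to [g]. → [faeregobeigevni].
/huetesonekulitebj/: /t/ is a voiceless stop between vowels /e/ and /e/, so it voices to [d]. /k/ is a voiceless stop between vowels /e/ and /u/, so it voices to [g]. /t/ is a voiceless stop between vowels /i/ and /e/, so it voices to [d]. → [huedesonegulidebj].
/paramakupiu/: /k/ is a voiceless stop between vowels /a/ and /u/, so it voices to [g]. /p/ is a voiceless stop between vowels /u/ and /i/, so it voices to [b]. → [paramagubiu].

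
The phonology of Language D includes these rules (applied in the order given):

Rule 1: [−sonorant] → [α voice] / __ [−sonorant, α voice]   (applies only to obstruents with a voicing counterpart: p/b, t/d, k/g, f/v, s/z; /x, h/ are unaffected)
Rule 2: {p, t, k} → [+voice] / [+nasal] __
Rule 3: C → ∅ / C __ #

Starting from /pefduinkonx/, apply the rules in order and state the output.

Rule 1 (regressive voicing assimilation): /f/ precedes the voiced obstruent /d/, so it voices to [v] by assimilation. /pefduinkonx/ → pevduinkonx.
Rule 2 (post-nasal voicing): /k/ is a voiceless stop immediately after the nasal /n/, so it voices to [g]. /pevduinkonx/ → pevduingonx.
Rule 3 (final cluster simplification): /x/ is the second consonant of a word-final cluster /nx/, so it deletes. /pevduingonx/ → pevduingon.

pevduingon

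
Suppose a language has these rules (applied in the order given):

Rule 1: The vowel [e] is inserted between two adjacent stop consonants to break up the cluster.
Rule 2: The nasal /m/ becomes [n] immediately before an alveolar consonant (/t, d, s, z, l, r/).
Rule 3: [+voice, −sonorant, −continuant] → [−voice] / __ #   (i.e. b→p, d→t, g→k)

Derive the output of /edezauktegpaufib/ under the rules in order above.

edezauketegepaufip

Rule 1 (stop-cluster e-epenthesis): /k/ and /t/ form a stop–stop cluster, so [e] is inserted between them. /g/ and /p/ form a stop–stop cluster, so [e] is inserted between them. /edezauktegpaufib/ → edezauketegepaufib.
Rule 2 (nasal place assimilation): no segment meets the environment; /edezauketegepaufib/ is unchanged.
Rule 3 (final devoicing): /b/ is a voiced stop in word-final position, so it devoices to [p]. /edezauketegepaufib/ → edezauketegepaufip.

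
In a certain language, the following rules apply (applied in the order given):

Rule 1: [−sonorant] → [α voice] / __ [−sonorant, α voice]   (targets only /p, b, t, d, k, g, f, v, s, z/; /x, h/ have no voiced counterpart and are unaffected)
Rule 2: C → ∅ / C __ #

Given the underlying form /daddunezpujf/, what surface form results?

Rule 1 (regressive voicing assimilation): /z/ precedes the voiceless obstruent /p/, so it devoices to [s] by assimilation. /daddunezpujf/ → daddunespujf.
Rule 2 (final cluster simplification): /f/ is the second consonant of a word-final cluster /jf/, so it deletes. /daddunespujf/ → daddunespuj.

daddunespuj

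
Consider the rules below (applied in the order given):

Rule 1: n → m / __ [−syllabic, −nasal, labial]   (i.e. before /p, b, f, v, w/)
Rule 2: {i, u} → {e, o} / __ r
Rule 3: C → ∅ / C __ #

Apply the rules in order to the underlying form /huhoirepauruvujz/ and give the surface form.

huhoerepaoruvuj

Rule 1 (nasal place assimilation): no segment meets the environment; /huhoirepauruvujz/ is unchanged.
Rule 2 (pre-rhotic lowering): /i/ is a high vowel immediately before /r/, so it lowers to [e]. /u/ is a high vowel immediately before /r/, so it lowers to [o]. /huhoirepauruvujz/ → huhoerepaoruvujz.
Rule 3 (final cluster simplification): /z/ is the second consonant of a word-final cluster /jz/, so it deletes. /huhoerepaoruvujz/ → huhoerepaoruvuj.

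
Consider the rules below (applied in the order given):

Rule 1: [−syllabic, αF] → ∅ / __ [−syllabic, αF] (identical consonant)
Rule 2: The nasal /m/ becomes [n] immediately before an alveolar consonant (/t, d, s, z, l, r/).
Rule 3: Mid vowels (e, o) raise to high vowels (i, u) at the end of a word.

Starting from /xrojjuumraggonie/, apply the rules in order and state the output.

xrojuunragonii

Rule 1 (degemination): /jj/ is a geminate; the first /j/ deletes. /gg/ is a geminate; the first /g/ deletes. /xrojjuumraggonie/ → xrojuumragonie.
Rule 2 (nasal place assimilation): /m/ precedes the alveolar consonant /r/, so it assimilates in place to [n]. /xrojuumragonie/ → xrojuunragonie.
Rule 3 (final vowel raising): /e/ is a mid vowel in word-final position, so it raises to [i]. /xrojuunragonie/ → xrojuunragonii.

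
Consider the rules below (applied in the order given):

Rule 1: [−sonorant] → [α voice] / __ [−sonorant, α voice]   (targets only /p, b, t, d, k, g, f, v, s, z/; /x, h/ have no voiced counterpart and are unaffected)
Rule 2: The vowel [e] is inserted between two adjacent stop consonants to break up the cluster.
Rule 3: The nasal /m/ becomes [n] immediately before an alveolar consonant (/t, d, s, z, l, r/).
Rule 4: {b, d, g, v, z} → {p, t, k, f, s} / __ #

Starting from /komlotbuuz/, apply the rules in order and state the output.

Rule 1 (regressive voicing assimilation): /t/ precedes the voiced obstruent /b/, so it voices to [d] by assimilation. /komlotbuuz/ → komlodbuuz.
Rule 2 (stop-cluster e-epenthesis): /d/ and /b/ form a stop–stop cluster, so [e] is inserted between them. /komlodbuuz/ → komlodebuuz.
Rule 3 (nasal place assimilation): /m/ precedes the alveolar consonant /l/, so it assimilates in place to [n]. /komlodebuuz/ → konlodebuuz.
Rule 4 (final devoicing): /z/ is a voiced obstruent in word-final position, so it devoices to [s]. /konlodebuuz/ → konlodebuus.

konlodebuus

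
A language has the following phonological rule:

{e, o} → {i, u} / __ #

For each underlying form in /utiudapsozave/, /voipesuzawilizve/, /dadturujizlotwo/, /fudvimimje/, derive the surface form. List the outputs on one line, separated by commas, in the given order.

/utiudapsozave/: /e/ is a mid vowel in word-final position, so it raises to [i]. → [utiudapsozavi].
/voipesuzawilizve/: /e/ is a mid vowel in word-final position, so it raises to [i]. → [voipesuzawilizvi].
/dadturujizlotwo/: /o/ is a mid vowel in word-final position, so it raises to [u]. → [dadturujizlotwu].
/fudvimimje/: /e/ is a mid vowel in word-final position, so it raises to [i]. → [fudvimimji].

utiudapsozavi, voipesuzawilizvi, dadturujizlotwu, fudvimimji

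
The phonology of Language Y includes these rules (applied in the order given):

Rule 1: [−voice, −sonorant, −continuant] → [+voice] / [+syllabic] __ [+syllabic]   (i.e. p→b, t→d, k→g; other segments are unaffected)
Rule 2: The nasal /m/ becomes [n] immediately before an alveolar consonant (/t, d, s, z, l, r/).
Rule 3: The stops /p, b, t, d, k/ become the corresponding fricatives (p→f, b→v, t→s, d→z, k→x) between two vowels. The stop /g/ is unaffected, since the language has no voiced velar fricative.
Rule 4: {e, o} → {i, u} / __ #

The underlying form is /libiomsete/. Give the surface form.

Rule 1 (intervocalic voicing): /t/ is a voiceless stop between vowels /e/ and /e/, so it voices to [d]. /libiomsete/ → libiomsede.
Rule 2 (nasal place assimilation): /m/ precedes the alveolar consonant /s/, so it assimilates in place to [n]. /libiomsede/ → libionsede.
Rule 3 (intervocalic spirantization): /b/ is a stop between vowels /i/ and /i/, so it spirantizes to the fricative [v]. /d/ is a stop between vowels /e/ and /e/, so it spirantizes to the fricative [z]. /libionsede/ → livionseze.
Rule 4 (final vowel raising): /e/ is a mid vowel in word-final position, so it raises to [i]. /livionseze/ → livionsezi.

livionsezi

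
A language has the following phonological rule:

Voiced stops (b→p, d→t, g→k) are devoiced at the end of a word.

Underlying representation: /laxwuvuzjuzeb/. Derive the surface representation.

/b/ is a voiced stop in word-final position, so it devoices to [p].
Surface form: [laxwuvuzjuzep].

laxwuvuzjuzep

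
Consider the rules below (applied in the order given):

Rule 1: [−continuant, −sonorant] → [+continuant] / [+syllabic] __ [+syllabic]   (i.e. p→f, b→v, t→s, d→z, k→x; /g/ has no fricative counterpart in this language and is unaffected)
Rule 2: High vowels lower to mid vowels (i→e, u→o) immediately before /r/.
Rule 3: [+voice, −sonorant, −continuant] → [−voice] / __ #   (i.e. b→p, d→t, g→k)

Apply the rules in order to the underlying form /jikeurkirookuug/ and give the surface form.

jixeorkerooxuuk

Rule 1 (intervocalic spirantization): /k/ is a stop between vowels /i/ and /e/, so it spirantizes to the fricative [x]. /k/ is a stop between vowels /o/ and /u/, so it spirantizes to the fricative [x]. /jikeurkirookuug/ → jixeurkirooxuug.
Rule 2 (pre-rhotic lowering): /u/ is a high vowel immediately before /r/, so it lowers to [o]. /i/ is a high vowel immediately before /r/, so it lowers to [e]. /jixeurkirooxuug/ → jixeorkerooxuug.
Rule 3 (final devoicing): /g/ is a voiced stop in word-final position, so it devoices to [k]. /jixeorkerooxuug/ → jixeorkerooxuuk.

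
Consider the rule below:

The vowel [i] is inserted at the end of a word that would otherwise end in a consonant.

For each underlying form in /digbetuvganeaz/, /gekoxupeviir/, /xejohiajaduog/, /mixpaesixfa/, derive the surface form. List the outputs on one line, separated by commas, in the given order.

/digbetuvganeaz/: the form ends in the consonant /z/, so [i] is inserted word-finally. → [digbetuvganeazi].
/gekoxupeviir/: the form ends in the consonant /r/, so [i] is inserted word-finally. → [gekoxupeviiri].
/xejohiajaduog/: the form ends in the consonant /g/, so [i] is inserted word-finally. → [xejohiajaduogi].
/mixpaesixfa/: the rule's environment is not met; surfaces unchanged as [mixpaesixfa].

digbetuvganeazi, gekoxupeviiri, xejohiajaduogi, mixpaesixfa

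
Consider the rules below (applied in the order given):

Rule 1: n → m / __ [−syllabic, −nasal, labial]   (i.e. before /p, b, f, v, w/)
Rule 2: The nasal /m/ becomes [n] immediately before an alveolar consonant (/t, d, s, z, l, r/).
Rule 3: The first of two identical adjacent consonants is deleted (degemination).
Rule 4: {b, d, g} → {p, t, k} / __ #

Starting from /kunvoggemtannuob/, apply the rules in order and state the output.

kumvogentanuop

Rule 1 (nasal place assimilation): /n/ precedes the labial consonant /v/, so it assimilates in place to [m]. /kunvoggemtannuob/ → kumvoggemtannuob.
Rule 2 (nasal place assimilation): /m/ precedes the alveolar consonant /t/, so it assimilates in place to [n]. /kumvoggemtannuob/ → kumvoggentannuob.
Rule 3 (degemination): /gg/ is a geminate; the first /g/ deletes. /nn/ is a geminate; the first /n/ deletes. /kumvoggentannuob/ → kumvogentanuob.
Rule 4 (final devoicing): /b/ is a voiced stop in word-final position, so it devoices to [p]. /kumvogentanuob/ → kumvogentanuop.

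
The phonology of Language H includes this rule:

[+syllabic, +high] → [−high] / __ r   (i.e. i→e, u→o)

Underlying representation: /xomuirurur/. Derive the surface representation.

/i/ is a high vowel immediately before /r/, so it lowers to [e].
/u/ is a high vowel immediately before /r/, so it lowers to [o].
/u/ is a high vowel immediately before /r/, so it lowers to [o].
The other instance of /u/ does not occur in the required environment and remains unchanged.
Surface form: [xomueroror].

xomueroror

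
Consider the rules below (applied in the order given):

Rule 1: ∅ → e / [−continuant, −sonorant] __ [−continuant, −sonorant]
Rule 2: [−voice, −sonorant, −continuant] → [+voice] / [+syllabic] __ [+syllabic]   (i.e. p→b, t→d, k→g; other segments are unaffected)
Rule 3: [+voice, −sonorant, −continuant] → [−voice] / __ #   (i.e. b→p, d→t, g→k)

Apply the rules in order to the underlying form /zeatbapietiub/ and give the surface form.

zeadebabiediup

Rule 1 (stop-cluster e-epenthesis): /t/ and /b/ form a stop–stop cluster, so [e] is inserted between them. /zeatbapietiub/ → zeatebapietiub.
Rule 2 (intervocalic voicing): /t/ is a voiceless stop between vowels /a/ and /e/, so it voices to [d]. /p/ is a voiceless stop between vowels /a/ and /i/, so it voices to [b]. /t/ is a voiceless stop between vowels /e/ and /i/, so it voices to [d]. /zeatebapietiub/ → zeadebabiediub.
Rule 3 (final devoicing): /b/ is a voiced stop in word-final position, so it devoices to [p]. /zeadebabiediub/ → zeadebabiediup.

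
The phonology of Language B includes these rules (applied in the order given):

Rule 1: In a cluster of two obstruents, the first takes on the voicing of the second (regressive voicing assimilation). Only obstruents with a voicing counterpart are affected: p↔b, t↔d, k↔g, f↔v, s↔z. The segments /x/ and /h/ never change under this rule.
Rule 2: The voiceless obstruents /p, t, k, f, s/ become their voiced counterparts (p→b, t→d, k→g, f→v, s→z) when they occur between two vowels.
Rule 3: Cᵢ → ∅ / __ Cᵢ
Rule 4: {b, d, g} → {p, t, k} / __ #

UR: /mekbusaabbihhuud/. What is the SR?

megbuzaabihuut

Rule 1 (regressive voicing assimilation): /k/ precedes the voiced obstruent /b/, so it voices to [g] by assimilation. /mekbusaabbihhuud/ → megbusaabbihhuud.
Rule 2 (intervocalic voicing): /s/ is a voiceless obstruent between vowels /u/ and /a/, so it voices to [z]. /megbusaabbihhuud/ → megbuzaabbihhuud.
Rule 3 (degemination): /bb/ is a geminate; the first /b/ deletes. /hh/ is a geminate; the first /h/ deletes. /megbuzaabbihhuud/ → megbuzaabihuud.
Rule 4 (final devoicing): /d/ is a voiced stop in word-final position, so it devoices to [t]. /megbuzaabihuud/ → megbuzaabihuut.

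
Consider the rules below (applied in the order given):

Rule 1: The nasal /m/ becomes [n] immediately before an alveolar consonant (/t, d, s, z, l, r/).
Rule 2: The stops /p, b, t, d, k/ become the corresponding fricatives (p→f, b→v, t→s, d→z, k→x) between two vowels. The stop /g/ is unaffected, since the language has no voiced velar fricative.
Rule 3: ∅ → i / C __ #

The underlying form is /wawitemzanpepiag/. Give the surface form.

Rule 1 (nasal place assimilation): /m/ precedes the alveolar consonant /z/, so it assimilates in place to [n]. /wawitemzanpepiag/ → wawitenzanpepiag.
Rule 2 (intervocalic spirantization): /t/ is a stop between vowels /i/ and /e/, so it spirantizes to the fricative [s]. /p/ is a stop between vowels /e/ and /i/, so it spirantizes to the fricative [f]. /wawitenzanpepiag/ → wawisenzanpefiag.
Rule 3 (final i-epenthesis): the form ends in the consonant /g/, so [i] is inserted word-finally. /wawisenzanpefiag/ → wawisenzanpefiagi.

wawisenzanpefiagi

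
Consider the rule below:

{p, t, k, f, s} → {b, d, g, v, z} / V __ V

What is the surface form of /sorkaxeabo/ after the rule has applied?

sorkaxeabo

No segment of /sorkaxeabo/ meets the structural description of the rule, so the form surfaces unchanged.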